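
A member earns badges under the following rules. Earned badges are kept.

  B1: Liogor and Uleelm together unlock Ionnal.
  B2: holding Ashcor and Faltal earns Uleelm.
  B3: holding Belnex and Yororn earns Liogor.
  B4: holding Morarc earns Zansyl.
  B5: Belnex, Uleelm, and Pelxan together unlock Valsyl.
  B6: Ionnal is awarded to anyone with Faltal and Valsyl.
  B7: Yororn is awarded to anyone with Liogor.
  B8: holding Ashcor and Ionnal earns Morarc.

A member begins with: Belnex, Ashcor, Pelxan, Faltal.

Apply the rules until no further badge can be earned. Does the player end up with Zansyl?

With Ashcor and Faltal, Uleelm is earned (B2).
With Belnex, Uleelm, and Pelxan, Valsyl is earned (B5).
With Faltal and Valsyl, Ionnal is earned (B6).
With Ashcor and Ionnal, Morarc is earned (B8).
With Morarc, Zansyl is earned (B4).

Yes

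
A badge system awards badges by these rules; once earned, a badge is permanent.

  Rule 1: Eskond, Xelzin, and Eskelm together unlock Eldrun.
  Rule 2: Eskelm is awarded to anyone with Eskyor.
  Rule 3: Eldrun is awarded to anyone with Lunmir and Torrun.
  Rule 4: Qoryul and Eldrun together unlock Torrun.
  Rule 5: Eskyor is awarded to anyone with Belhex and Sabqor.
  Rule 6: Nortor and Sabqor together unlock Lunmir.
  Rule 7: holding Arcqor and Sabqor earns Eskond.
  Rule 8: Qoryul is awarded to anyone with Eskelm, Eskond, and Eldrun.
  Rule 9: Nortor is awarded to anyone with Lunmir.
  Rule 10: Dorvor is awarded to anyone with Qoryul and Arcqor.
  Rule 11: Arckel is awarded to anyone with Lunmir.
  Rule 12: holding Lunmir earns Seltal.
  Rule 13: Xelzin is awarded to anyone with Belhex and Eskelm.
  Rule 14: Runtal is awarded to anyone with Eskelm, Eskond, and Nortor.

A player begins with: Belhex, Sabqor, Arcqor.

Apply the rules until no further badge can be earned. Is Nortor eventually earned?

Nortor would need Lunmir (Rule 9), but Lunmir is never earned.

No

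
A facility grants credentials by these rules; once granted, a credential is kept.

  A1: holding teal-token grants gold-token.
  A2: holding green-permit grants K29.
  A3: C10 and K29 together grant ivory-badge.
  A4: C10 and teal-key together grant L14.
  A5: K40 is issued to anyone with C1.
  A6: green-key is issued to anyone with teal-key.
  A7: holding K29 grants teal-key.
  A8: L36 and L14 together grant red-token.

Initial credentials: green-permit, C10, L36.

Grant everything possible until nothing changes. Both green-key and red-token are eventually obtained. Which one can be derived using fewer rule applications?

green-key

green-key: Holding green-permit grants K29 (A2). Holding K29 grants teal-key (A7). Holding teal-key grants green-key (A6). [3 rule applications]
red-token: Holding green-permit grants K29 (A2). Holding K29 grants teal-key (A7). Holding C10 and teal-key grants L14 (A4). Holding L36 and L14 grants red-token (A8). [4 rule applications]
green-key needs fewer.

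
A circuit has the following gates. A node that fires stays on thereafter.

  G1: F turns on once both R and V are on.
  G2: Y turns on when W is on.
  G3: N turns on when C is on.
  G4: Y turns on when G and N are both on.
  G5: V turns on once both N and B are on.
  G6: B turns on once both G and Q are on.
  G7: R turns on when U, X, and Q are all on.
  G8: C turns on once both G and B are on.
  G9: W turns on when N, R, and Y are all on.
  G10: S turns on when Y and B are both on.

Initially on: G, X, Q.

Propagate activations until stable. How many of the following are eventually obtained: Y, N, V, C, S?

G and Q are on, so B turns on (G6).
G8: G and B on → C on.
C is on, so N turns on (G3).
G4: G and N on → Y on.
G5: N and B on → V on.
Y and B are on, so S turns on (G10).
Y: reached.
N: reached.
V: reached.
C: reached.
S: reached.
All 5 are reached.

5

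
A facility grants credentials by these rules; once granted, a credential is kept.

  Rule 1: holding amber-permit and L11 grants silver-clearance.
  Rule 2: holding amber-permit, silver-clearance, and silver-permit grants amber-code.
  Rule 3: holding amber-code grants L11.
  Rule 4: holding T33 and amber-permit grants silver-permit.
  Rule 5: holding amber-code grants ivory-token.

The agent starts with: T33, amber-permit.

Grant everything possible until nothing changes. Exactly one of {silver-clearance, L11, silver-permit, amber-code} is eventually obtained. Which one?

silver-permit

Holding T33 and amber-permit grants silver-permit (Rule 4).
L11 would need amber-code (Rule 3), but amber-code is never granted. amber-code would need amber-permit, silver-clearance, and silver-permit (Rule 2), but silver-clearance is never granted. silver-clearance would need amber-permit and L11 (Rule 1), but L11 is never granted.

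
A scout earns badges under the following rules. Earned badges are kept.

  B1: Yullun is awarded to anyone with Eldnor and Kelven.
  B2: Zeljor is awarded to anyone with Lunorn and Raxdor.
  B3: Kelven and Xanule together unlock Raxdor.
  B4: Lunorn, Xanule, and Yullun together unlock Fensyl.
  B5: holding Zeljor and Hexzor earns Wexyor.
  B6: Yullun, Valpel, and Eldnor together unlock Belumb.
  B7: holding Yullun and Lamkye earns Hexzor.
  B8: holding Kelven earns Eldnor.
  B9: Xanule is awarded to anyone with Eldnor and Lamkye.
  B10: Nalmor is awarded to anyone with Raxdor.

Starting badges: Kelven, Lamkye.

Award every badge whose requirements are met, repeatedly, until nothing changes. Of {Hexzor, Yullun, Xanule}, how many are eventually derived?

3

With Kelven, Eldnor is earned (B8).
With Eldnor and Lamkye, Xanule is earned (B9).
With Eldnor and Kelven, Yullun is earned (B1).
With Yullun and Lamkye, Hexzor is earned (B7).
Hexzor: reached.
Yullun: reached.
Xanule: reached.
All 3 are reached.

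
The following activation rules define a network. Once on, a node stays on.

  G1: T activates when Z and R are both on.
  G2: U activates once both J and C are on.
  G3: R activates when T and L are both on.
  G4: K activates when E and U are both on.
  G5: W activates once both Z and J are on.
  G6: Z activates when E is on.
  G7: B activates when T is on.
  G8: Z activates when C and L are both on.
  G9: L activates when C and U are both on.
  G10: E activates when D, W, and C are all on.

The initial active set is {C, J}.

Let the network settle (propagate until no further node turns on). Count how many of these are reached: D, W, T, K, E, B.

1

G2: J and C on → U on.
C and U are on, so L activates (G9).
G8: C and L on → Z on.
G5: Z and J on → W on.
No rule produces D, and it is not given.
W: reached.
T would need Z and R (G1), but R never turns on.
K would need E and U (G4), but E never turns on.
E would need D, W, and C (G10), but D never turns on.
B would need T (G7), but T never turns on.
Reached: W — 1 of the 6.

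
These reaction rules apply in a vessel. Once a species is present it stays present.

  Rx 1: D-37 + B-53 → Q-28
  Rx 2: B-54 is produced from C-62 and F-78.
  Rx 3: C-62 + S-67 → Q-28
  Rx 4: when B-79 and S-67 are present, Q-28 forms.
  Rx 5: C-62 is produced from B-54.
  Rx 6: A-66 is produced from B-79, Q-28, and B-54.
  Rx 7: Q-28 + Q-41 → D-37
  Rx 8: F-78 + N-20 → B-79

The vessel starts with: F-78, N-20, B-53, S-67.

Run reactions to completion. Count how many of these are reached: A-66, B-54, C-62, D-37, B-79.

F-78 and N-20 present → B-79 forms (Rx 8).
A-66 would need B-79, Q-28, and B-54 (Rx 6), but B-54 never forms.
B-54 would need C-62 and F-78 (Rx 2), but C-62 never forms.
C-62 would need B-54 (Rx 5), but B-54 never forms.
D-37 would need Q-28 and Q-41 (Rx 7), but Q-41 never forms.
B-79: reached.
Reached: B-79 — 1 of the 5.

1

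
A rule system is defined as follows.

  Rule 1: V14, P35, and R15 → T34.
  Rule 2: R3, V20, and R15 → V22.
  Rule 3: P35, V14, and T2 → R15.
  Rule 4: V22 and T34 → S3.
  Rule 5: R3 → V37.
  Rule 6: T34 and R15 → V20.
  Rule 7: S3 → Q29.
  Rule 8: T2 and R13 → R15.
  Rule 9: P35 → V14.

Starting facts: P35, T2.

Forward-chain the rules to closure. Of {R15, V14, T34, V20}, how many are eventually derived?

From P35, Rule 9 gives V14.
P35, V14, and T2 hold, so R15 follows (Rule 3).
From V14, P35, and R15, Rule 1 gives T34.
T34 and R15 hold, so V20 follows (Rule 6).
R15: reached.
V14: reached.
T34: reached.
V20: reached.
All 4 are reached.

4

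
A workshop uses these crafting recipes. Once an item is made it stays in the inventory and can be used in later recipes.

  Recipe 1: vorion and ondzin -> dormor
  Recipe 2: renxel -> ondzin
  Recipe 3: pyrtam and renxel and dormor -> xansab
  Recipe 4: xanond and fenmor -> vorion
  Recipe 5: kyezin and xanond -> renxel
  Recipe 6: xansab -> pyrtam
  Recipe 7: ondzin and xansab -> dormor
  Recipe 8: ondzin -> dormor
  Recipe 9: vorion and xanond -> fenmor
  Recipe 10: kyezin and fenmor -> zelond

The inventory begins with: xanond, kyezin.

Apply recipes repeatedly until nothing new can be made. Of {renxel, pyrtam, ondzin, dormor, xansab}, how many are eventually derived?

kyezin and xanond -> renxel (Recipe 5).
Using Recipe 2, renxel makes ondzin.
Using Recipe 8, ondzin makes dormor.
renxel: reached.
pyrtam would need xansab (Recipe 6), but xansab is never obtained.
ondzin: reached.
dormor: reached.
xansab would need pyrtam, renxel, and dormor (Recipe 3), but pyrtam is never obtained.
Reached: renxel, ondzin, and dormor — 3 of the 5.

3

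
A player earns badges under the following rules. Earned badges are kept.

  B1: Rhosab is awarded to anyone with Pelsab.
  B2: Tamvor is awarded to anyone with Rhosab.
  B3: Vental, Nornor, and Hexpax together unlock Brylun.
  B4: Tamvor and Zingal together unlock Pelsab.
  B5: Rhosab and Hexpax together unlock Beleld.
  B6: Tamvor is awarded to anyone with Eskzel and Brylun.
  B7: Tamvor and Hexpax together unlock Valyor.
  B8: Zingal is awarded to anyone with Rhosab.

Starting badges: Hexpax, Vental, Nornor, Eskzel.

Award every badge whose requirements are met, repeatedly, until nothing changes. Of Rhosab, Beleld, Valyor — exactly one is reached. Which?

Valyor

With Vental, Nornor, and Hexpax, Brylun is earned (B3).
With Eskzel and Brylun, Tamvor is earned (B6).
With Tamvor and Hexpax, Valyor is earned (B7).
Beleld would need Rhosab and Hexpax (B5), but Rhosab is never earned. Rhosab would need Pelsab (B1), but Pelsab is never earned.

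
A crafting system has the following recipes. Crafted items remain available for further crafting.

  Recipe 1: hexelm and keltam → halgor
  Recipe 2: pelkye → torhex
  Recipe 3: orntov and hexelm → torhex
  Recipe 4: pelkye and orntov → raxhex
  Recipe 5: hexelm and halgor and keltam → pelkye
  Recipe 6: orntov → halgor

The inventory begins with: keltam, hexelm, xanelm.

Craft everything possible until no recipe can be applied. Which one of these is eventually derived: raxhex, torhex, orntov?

torhex

Using Recipe 1, hexelm and keltam make halgor.
Using Recipe 5, hexelm, halgor, and keltam make pelkye.
Using Recipe 2, pelkye makes torhex.
raxhex would need pelkye and orntov (Recipe 4), but orntov is never obtained. No rule produces orntov, and it is not given.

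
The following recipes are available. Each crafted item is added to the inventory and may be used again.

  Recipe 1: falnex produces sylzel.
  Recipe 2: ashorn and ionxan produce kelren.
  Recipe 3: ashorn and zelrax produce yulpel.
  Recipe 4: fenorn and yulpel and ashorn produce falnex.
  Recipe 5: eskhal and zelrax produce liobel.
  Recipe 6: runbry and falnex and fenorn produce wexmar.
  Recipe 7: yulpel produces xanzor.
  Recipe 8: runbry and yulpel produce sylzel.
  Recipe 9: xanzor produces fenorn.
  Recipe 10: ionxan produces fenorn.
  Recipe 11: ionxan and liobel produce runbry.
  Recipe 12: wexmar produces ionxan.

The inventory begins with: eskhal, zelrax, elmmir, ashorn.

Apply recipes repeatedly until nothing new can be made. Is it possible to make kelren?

No

kelren would need ashorn and ionxan (Recipe 2), but ionxan is never obtained.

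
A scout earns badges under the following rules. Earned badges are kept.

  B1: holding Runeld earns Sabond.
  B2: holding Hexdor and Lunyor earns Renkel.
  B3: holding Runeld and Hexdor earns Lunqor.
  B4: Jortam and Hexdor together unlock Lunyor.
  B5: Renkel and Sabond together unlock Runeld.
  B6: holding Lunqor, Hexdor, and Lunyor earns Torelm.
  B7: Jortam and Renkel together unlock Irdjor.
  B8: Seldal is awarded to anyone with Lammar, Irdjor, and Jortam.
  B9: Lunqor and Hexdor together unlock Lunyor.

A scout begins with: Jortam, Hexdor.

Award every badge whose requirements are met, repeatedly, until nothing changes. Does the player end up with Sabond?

No

Sabond would need Runeld (B1), but Runeld is never earned.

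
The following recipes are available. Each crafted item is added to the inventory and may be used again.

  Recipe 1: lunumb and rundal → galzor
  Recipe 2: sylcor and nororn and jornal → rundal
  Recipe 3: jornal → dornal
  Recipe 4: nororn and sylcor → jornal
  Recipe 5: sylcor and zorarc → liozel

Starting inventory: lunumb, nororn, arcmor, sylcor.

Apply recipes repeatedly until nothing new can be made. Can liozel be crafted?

No

liozel would need sylcor and zorarc (Recipe 5), but zorarc is never obtained.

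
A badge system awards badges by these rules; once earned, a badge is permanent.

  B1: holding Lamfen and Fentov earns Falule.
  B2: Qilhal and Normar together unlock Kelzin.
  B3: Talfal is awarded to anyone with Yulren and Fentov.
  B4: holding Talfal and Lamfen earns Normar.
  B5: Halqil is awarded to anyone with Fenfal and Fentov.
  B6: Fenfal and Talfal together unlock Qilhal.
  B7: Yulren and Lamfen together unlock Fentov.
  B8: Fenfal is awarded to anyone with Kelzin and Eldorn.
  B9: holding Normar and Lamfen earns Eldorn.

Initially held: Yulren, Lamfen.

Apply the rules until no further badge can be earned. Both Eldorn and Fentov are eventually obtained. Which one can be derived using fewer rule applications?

Fentov: With Yulren and Lamfen, Fentov is earned (B7). [1 rule application]
Eldorn: With Yulren and Lamfen, Fentov is earned (B7). With Yulren and Fentov, Talfal is earned (B3). With Talfal and Lamfen, Normar is earned (B4). With Normar and Lamfen, Eldorn is earned (B9). [4 rule applications]
Fentov needs fewer.

Fentov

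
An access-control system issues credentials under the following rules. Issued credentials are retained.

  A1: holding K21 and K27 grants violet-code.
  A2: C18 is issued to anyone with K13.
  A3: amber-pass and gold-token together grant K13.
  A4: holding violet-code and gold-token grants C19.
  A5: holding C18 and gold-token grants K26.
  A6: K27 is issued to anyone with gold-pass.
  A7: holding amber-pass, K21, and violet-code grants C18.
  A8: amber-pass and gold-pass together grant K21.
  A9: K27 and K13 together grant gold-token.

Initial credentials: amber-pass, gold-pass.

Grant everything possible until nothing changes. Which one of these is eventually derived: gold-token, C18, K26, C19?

Holding gold-pass grants K27 (A6).
Holding amber-pass and gold-pass grants K21 (A8).
Holding K21 and K27 grants violet-code (A1).
Holding amber-pass, K21, and violet-code grants C18 (A7).
K26 would need C18 and gold-token (A5), but gold-token is never granted. C19 would need violet-code and gold-token (A4), but gold-token is never granted. gold-token would need K27 and K13 (A9), but K13 is never granted.

C18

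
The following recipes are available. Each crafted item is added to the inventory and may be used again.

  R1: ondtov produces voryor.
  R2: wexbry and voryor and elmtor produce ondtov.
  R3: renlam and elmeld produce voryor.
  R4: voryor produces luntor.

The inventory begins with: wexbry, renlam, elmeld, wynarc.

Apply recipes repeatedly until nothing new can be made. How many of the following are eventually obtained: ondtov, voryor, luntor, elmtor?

renlam and elmeld → voryor (R3).
voryor → luntor (R4).
ondtov would need wexbry, voryor, and elmtor (R2), but elmtor is never obtained.
voryor: reached.
luntor: reached.
No rule produces elmtor, and it is not given.
Reached: voryor and luntor — 2 of the 4.

2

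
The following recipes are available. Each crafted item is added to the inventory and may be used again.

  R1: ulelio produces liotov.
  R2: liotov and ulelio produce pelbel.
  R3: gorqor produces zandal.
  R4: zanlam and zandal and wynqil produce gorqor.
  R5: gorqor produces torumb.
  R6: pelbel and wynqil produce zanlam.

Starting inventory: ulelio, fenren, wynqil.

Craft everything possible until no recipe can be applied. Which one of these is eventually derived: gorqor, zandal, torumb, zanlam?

zanlam

Using R1, ulelio makes liotov.
Using R2, liotov and ulelio make pelbel.
pelbel and wynqil → zanlam (R6).
zandal would need gorqor (R3), but gorqor is never obtained. gorqor would need zanlam, zandal, and wynqil (R4), but zandal is never obtained. torumb would need gorqor (R5), but gorqor is never obtained.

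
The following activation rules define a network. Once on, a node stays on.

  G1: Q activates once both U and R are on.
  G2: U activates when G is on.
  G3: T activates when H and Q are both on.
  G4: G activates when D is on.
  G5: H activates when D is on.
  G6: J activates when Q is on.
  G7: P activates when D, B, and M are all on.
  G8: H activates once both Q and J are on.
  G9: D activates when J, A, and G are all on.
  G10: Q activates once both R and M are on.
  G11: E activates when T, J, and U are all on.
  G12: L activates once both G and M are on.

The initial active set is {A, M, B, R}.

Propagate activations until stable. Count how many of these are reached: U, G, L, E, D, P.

0

U would need G (G2), but G never turns on.
G would need D (G4), but D never turns on.
L would need G and M (G12), but G never turns on.
E would need T, J, and U (G11), but U never turns on.
D would need J, A, and G (G9), but G never turns on.
P would need D, B, and M (G7), but D never turns on.
None of the 6 are reached.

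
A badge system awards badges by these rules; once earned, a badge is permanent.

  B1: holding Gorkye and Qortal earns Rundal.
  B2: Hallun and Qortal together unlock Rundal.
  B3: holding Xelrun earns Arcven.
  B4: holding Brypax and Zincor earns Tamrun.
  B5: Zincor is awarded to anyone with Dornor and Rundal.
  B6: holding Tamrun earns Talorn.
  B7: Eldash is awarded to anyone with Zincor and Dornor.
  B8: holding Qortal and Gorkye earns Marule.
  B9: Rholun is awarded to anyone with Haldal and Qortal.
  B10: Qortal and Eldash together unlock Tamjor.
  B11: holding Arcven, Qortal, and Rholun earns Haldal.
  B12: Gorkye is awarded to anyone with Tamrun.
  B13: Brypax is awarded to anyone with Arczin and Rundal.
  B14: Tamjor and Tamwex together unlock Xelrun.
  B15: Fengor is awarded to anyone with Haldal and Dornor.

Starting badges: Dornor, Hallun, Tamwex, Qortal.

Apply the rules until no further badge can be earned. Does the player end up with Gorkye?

Gorkye would need Tamrun (B12), but Tamrun is never earned.

No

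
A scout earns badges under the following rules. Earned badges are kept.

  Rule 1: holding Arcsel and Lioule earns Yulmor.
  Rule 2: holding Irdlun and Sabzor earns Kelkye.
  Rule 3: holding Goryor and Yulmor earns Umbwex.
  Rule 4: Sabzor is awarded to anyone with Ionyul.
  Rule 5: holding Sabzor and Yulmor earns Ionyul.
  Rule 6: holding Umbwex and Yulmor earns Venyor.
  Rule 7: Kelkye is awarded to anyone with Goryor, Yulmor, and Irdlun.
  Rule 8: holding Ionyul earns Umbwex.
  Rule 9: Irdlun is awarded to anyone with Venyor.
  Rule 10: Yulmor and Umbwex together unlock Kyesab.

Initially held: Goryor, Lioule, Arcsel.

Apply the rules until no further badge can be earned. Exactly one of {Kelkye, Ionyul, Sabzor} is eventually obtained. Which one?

With Arcsel and Lioule, Yulmor is earned (Rule 1).
With Goryor and Yulmor, Umbwex is earned (Rule 3).
With Umbwex and Yulmor, Venyor is earned (Rule 6).
With Venyor, Irdlun is earned (Rule 9).
With Goryor, Yulmor, and Irdlun, Kelkye is earned (Rule 7).
Ionyul would need Sabzor and Yulmor (Rule 5), but Sabzor is never earned. Sabzor would need Ionyul (Rule 4), but Ionyul is never earned.

Kelkye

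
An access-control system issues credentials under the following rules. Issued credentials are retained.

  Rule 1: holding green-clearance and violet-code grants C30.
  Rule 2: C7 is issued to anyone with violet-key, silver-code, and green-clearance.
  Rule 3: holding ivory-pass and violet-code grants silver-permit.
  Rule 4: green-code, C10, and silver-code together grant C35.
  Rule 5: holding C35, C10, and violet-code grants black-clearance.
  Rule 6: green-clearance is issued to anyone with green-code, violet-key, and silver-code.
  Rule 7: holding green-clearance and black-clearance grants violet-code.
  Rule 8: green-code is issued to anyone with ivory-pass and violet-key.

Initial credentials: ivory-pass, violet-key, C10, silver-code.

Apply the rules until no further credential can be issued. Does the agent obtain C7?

Yes

Holding ivory-pass and violet-key grants green-code (Rule 8).
Holding green-code, violet-key, and silver-code grants green-clearance (Rule 6).
Holding violet-key, silver-code, and green-clearance grants C7 (Rule 2).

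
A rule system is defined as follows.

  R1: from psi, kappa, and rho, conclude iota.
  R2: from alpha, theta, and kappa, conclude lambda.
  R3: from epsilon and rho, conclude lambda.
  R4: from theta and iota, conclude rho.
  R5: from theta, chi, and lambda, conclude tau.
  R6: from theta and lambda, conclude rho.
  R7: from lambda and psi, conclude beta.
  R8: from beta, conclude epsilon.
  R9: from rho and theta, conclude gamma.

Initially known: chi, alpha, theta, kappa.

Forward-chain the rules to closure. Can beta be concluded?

beta would need lambda and psi (R7), but psi is never established.

No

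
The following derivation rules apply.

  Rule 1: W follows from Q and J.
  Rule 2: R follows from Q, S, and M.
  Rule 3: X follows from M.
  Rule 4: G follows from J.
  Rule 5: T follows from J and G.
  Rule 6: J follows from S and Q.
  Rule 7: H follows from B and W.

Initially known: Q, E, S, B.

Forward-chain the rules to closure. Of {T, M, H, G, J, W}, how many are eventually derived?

5

From S and Q, Rule 6 gives J.
Q and J hold, so W follows (Rule 1).
From J, Rule 4 gives G.
B and W hold, so H follows (Rule 7).
From J and G, Rule 5 gives T.
T: reached.
No rule produces M, and it is not given.
H: reached.
G: reached.
J: reached.
W: reached.
Reached: T, H, G, J, and W — 5 of the 6.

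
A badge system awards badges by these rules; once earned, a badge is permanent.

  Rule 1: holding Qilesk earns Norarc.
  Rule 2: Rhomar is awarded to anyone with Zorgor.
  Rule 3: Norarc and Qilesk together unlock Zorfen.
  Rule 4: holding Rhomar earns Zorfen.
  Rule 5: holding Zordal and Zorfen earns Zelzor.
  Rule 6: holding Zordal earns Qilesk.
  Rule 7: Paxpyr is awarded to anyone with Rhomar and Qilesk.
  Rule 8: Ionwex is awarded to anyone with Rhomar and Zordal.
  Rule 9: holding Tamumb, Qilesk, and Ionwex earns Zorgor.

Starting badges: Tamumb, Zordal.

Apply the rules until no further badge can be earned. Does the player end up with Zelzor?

With Zordal, Qilesk is earned (Rule 6).
With Qilesk, Norarc is earned (Rule 1).
With Norarc and Qilesk, Zorfen is earned (Rule 3).
With Zordal and Zorfen, Zelzor is earned (Rule 5).

Yes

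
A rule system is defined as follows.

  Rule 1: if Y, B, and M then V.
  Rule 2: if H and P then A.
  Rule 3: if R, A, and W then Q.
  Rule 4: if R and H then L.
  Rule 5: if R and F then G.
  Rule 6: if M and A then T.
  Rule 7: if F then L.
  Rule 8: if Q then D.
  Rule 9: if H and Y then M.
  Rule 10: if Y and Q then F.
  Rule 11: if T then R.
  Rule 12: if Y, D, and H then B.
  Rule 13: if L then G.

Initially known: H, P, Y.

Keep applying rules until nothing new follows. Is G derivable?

H and Y hold, so M follows (Rule 9).
From H and P, Rule 2 gives A.
From M and A, Rule 6 gives T.
From T, Rule 11 gives R.
From R and H, Rule 4 gives L.
L holds, so G follows (Rule 13).

Yes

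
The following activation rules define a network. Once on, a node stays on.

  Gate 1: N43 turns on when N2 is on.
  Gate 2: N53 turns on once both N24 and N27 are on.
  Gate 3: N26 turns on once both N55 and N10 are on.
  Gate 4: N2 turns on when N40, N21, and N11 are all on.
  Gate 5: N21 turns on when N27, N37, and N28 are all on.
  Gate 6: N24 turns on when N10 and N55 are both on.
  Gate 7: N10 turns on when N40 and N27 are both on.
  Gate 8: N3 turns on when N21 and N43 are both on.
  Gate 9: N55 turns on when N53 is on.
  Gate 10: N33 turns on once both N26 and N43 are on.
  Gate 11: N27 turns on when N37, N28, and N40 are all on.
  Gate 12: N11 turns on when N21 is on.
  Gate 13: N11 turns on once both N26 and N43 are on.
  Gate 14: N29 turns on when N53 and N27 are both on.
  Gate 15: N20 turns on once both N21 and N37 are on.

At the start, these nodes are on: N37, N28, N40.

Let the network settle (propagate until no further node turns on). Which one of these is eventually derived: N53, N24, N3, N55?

Gate 11: N37, N28, and N40 on → N27 on.
Gate 5: N27, N37, and N28 on → N21 on.
Gate 12: N21 on → N11 on.
Gate 4: N40, N21, and N11 on → N2 on.
N2 is on, so N43 turns on (Gate 1).
N21 and N43 are on, so N3 turns on (Gate 8).
N24 would need N10 and N55 (Gate 6), but N55 never turns on. N53 would need N24 and N27 (Gate 2), but N24 never turns on. N55 would need N53 (Gate 9), but N53 never turns on.

N3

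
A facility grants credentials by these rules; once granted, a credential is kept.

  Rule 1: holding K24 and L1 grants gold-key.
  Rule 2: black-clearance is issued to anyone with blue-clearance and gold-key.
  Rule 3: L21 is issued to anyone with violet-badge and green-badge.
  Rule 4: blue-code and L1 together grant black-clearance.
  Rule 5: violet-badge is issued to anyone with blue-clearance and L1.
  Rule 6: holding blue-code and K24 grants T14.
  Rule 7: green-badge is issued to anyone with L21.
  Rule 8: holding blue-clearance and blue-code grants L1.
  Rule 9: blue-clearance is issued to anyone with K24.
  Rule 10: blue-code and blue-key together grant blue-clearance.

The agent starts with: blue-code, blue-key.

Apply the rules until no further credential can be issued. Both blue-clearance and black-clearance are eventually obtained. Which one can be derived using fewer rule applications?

blue-clearance: Holding blue-code and blue-key grants blue-clearance (Rule 10). [1 rule application]
black-clearance: Holding blue-code and blue-key grants blue-clearance (Rule 10). Holding blue-clearance and blue-code grants L1 (Rule 8). Holding blue-code and L1 grants black-clearance (Rule 4). [3 rule applications]
blue-clearance needs fewer.

blue-clearance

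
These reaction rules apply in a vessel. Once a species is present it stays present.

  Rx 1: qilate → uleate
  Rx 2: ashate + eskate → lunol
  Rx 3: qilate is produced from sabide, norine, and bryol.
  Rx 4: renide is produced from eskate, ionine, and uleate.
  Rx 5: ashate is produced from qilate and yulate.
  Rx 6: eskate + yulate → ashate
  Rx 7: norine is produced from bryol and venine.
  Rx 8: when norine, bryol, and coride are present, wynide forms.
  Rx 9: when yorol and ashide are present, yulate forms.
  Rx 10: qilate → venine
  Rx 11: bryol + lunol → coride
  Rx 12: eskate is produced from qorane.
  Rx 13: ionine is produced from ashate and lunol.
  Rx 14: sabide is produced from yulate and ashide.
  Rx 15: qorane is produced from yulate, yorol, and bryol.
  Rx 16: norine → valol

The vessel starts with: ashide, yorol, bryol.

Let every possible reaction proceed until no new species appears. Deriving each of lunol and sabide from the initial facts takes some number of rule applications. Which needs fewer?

sabide: yorol and ashide present → yulate forms (Rx 9). yulate and ashide present → sabide forms (Rx 14). [2 rule applications]
lunol: yorol and ashide present → yulate forms (Rx 9). yulate, yorol, and bryol present → qorane forms (Rx 15). qorane present → eskate forms (Rx 12). eskate and yulate present → ashate forms (Rx 6). ashate and eskate present → lunol forms (Rx 2). [5 rule applications]
sabide needs fewer.

sabide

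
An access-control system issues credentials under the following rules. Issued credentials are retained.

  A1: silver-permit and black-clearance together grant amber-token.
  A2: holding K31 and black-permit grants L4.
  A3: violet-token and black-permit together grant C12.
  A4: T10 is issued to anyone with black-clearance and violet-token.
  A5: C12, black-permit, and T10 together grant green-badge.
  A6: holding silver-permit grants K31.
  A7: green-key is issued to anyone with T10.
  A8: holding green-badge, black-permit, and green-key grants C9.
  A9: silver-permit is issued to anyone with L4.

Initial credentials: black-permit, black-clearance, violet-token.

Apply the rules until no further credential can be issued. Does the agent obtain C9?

Yes

Holding black-clearance and violet-token grants T10 (A4).
Holding violet-token and black-permit grants C12 (A3).
Holding T10 grants green-key (A7).
Holding C12, black-permit, and T10 grants green-badge (A5).
Holding green-badge, black-permit, and green-key grants C9 (A8).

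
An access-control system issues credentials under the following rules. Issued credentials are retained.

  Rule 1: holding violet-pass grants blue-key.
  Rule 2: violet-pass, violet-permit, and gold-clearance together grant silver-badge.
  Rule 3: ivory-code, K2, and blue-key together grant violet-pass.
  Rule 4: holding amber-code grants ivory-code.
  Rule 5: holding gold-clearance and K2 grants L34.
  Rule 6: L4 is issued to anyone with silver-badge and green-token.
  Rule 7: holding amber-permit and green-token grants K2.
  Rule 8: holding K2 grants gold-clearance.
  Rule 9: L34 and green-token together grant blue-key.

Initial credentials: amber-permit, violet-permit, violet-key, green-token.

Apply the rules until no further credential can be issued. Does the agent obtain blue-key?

Yes

Holding amber-permit and green-token grants K2 (Rule 7).
Holding K2 grants gold-clearance (Rule 8).
Holding gold-clearance and K2 grants L34 (Rule 5).
Holding L34 and green-token grants blue-key (Rule 9).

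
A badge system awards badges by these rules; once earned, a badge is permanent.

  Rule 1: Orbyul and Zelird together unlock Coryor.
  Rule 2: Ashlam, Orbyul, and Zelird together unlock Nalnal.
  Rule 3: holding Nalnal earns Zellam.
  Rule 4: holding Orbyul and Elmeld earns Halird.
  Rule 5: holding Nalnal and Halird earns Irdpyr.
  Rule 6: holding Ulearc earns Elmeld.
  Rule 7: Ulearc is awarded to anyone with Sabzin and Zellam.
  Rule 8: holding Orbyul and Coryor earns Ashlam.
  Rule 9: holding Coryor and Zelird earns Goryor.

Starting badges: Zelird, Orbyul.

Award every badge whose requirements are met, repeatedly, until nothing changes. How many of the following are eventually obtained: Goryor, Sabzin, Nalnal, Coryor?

With Orbyul and Zelird, Coryor is earned (Rule 1).
With Coryor and Zelird, Goryor is earned (Rule 9).
With Orbyul and Coryor, Ashlam is earned (Rule 8).
With Ashlam, Orbyul, and Zelird, Nalnal is earned (Rule 2).
Goryor: reached.
No rule produces Sabzin, and it is not given.
Nalnal: reached.
Coryor: reached.
Reached: Goryor, Nalnal, and Coryor — 3 of the 4.

3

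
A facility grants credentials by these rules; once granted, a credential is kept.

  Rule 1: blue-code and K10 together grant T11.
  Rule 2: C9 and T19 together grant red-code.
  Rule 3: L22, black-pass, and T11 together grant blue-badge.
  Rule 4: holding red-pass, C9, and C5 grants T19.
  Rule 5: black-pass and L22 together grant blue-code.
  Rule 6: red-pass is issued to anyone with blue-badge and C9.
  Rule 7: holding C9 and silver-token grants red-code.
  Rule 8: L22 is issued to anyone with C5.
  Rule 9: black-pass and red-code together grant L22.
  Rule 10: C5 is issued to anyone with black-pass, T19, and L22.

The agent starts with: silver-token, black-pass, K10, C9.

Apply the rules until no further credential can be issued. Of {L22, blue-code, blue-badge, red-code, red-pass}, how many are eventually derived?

Holding C9 and silver-token grants red-code (Rule 7).
Holding black-pass and red-code grants L22 (Rule 9).
Holding black-pass and L22 grants blue-code (Rule 5).
Holding blue-code and K10 grants T11 (Rule 1).
Holding L22, black-pass, and T11 grants blue-badge (Rule 3).
Holding blue-badge and C9 grants red-pass (Rule 6).
L22: reached.
blue-code: reached.
blue-badge: reached.
red-code: reached.
red-pass: reached.
All 5 are reached.

5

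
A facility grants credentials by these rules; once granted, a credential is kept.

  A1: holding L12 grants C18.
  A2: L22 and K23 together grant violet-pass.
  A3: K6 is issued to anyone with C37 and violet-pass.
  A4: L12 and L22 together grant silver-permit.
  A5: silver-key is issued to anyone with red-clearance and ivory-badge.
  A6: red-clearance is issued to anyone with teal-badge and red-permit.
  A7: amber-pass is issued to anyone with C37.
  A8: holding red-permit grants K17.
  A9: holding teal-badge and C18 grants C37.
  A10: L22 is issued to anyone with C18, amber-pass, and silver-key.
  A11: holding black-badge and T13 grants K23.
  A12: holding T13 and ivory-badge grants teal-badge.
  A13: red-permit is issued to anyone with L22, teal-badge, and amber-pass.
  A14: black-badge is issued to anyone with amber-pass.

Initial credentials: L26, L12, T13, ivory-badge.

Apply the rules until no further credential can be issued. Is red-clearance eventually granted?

red-clearance would need teal-badge and red-permit (A6), but red-permit is never granted.

No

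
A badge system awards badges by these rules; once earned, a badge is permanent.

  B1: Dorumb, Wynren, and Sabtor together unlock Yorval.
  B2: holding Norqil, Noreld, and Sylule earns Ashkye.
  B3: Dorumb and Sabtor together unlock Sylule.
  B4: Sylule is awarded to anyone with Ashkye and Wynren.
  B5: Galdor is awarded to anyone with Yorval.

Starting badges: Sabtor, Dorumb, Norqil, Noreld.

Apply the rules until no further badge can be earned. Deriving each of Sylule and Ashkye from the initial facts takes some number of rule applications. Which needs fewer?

Sylule

Sylule: With Dorumb and Sabtor, Sylule is earned (B3). [1 rule application]
Ashkye: With Dorumb and Sabtor, Sylule is earned (B3). With Norqil, Noreld, and Sylule, Ashkye is earned (B2). [2 rule applications]
Sylule needs fewer.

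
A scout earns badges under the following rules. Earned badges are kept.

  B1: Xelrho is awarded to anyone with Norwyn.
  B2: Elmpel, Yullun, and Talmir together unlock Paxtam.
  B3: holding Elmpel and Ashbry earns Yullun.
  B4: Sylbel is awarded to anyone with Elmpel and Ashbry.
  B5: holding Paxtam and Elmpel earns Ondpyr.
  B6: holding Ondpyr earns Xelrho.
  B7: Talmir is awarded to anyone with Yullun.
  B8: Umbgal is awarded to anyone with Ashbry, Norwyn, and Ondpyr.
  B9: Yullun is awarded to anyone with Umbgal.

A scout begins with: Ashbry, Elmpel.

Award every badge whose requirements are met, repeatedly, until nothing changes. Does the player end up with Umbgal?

No

Umbgal would need Ashbry, Norwyn, and Ondpyr (B8), but Norwyn is never earned.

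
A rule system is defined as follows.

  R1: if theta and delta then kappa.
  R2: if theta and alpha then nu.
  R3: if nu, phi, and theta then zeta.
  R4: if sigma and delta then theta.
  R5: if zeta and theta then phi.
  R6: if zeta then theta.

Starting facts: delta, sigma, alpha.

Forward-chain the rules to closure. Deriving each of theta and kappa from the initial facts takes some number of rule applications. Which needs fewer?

theta: sigma and delta hold, so theta follows (R4). [1 rule application]
kappa: sigma and delta hold, so theta follows (R4). From theta and delta, R1 gives kappa. [2 rule applications]
theta needs fewer.

theta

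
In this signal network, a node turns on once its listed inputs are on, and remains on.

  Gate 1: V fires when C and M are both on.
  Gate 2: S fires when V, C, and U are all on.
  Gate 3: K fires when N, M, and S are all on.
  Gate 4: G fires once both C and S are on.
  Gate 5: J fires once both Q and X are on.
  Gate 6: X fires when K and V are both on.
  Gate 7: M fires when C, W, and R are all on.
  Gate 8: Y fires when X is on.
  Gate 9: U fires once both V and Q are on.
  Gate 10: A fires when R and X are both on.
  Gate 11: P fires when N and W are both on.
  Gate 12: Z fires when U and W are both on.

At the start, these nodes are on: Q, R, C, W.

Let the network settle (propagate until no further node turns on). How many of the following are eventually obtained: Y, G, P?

C, W, and R are on, so M fires (Gate 7).
Gate 1: C and M on → V on.
Gate 9: V and Q on → U on.
V, C, and U are on, so S fires (Gate 2).
C and S are on, so G fires (Gate 4).
Y would need X (Gate 8), but X never turns on.
G: reached.
P would need N and W (Gate 11), but N never turns on.
Reached: G — 1 of the 3.

1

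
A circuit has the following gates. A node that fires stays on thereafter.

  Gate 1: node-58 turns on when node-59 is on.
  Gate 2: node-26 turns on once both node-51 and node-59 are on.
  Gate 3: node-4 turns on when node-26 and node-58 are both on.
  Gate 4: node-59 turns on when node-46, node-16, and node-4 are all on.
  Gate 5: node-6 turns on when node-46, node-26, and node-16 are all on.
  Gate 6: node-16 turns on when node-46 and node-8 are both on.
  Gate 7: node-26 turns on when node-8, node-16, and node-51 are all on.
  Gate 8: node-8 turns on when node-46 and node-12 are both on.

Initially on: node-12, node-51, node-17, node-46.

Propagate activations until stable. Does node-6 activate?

node-46 and node-12 are on, so node-8 turns on (Gate 8).
Gate 6: node-46 and node-8 on → node-16 on.
Gate 7: node-8, node-16, and node-51 on → node-26 on.
Gate 5: node-46, node-26, and node-16 on → node-6 on.

Yes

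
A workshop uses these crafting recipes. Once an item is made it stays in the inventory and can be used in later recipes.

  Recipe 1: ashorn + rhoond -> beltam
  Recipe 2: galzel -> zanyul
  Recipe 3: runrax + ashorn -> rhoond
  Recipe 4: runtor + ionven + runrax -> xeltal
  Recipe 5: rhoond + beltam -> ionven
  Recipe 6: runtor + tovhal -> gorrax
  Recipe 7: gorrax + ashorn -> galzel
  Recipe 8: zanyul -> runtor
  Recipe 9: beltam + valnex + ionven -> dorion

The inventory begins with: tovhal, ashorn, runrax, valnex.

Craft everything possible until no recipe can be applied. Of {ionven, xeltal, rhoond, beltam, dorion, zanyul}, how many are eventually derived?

4

Using Recipe 3, runrax and ashorn make rhoond.
ashorn + rhoond -> beltam (Recipe 1).
rhoond + beltam -> ionven (Recipe 5).
Using Recipe 9, beltam, valnex, and ionven make dorion.
ionven: reached.
xeltal would need runtor, ionven, and runrax (Recipe 4), but runtor is never obtained.
rhoond: reached.
beltam: reached.
dorion: reached.
zanyul would need galzel (Recipe 2), but galzel is never obtained.
Reached: ionven, rhoond, beltam, and dorion — 4 of the 6.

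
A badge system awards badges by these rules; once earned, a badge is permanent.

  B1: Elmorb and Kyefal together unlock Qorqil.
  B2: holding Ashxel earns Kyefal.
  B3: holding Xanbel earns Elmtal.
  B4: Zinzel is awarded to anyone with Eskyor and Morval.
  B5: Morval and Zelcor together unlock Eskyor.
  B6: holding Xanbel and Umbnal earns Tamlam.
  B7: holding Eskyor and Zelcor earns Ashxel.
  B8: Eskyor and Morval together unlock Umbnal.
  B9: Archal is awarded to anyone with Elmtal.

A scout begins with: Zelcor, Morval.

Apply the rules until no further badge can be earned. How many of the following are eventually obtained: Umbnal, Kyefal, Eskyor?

With Morval and Zelcor, Eskyor is earned (B5).
With Eskyor and Zelcor, Ashxel is earned (B7).
With Eskyor and Morval, Umbnal is earned (B8).
With Ashxel, Kyefal is earned (B2).
Umbnal: reached.
Kyefal: reached.
Eskyor: reached.
All 3 are reached.

3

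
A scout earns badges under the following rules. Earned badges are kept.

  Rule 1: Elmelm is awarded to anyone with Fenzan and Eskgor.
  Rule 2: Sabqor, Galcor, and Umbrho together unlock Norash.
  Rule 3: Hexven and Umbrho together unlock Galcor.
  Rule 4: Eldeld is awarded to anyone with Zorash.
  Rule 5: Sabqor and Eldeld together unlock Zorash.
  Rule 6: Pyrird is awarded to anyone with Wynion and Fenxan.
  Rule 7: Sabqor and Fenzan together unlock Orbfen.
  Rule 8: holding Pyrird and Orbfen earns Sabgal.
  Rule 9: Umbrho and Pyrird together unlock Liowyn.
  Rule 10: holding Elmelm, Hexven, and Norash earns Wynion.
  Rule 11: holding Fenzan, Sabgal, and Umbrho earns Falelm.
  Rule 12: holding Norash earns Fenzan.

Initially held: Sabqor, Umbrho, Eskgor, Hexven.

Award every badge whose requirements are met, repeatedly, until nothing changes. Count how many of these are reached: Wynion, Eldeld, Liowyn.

1

With Hexven and Umbrho, Galcor is earned (Rule 3).
With Sabqor, Galcor, and Umbrho, Norash is earned (Rule 2).
With Norash, Fenzan is earned (Rule 12).
With Fenzan and Eskgor, Elmelm is earned (Rule 1).
With Elmelm, Hexven, and Norash, Wynion is earned (Rule 10).
Wynion: reached.
Eldeld would need Zorash (Rule 4), but Zorash is never earned.
Liowyn would need Umbrho and Pyrird (Rule 9), but Pyrird is never earned.
Reached: Wynion — 1 of the 3.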